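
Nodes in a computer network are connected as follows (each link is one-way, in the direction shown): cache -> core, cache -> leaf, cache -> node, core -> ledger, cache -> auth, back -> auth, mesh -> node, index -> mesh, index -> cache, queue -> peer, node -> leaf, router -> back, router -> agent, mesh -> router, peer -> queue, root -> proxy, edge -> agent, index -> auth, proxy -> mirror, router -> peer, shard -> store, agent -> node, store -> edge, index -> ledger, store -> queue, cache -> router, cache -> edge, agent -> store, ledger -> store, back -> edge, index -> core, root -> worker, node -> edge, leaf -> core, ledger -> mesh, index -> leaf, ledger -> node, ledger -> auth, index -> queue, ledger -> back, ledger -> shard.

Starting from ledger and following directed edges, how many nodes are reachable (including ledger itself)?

14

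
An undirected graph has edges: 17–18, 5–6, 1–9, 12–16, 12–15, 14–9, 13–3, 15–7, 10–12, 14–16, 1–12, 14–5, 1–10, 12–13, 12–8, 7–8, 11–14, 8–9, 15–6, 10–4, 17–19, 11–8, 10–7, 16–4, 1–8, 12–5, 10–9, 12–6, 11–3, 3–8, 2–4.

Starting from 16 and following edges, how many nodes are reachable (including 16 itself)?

16

BFS from 16 visits: 16, 14, 12, 4, 11, 9, 5, 15, 13, 10, 8, 6, 1, 2, 3, 7
Reachable nodes: 16 of 19 total.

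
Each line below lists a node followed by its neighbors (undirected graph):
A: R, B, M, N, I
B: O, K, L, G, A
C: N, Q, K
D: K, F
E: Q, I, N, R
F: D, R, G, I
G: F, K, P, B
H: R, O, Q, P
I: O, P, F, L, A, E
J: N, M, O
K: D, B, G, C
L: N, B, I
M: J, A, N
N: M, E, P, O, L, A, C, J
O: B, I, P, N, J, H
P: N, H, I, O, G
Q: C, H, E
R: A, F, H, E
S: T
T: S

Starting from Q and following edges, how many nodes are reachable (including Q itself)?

BFS from Q visits: Q, C, H, E, N, K, R, O, P, I, M, L, A, J, D, B, G, F
Reachable nodes: 18 of 20 total.

18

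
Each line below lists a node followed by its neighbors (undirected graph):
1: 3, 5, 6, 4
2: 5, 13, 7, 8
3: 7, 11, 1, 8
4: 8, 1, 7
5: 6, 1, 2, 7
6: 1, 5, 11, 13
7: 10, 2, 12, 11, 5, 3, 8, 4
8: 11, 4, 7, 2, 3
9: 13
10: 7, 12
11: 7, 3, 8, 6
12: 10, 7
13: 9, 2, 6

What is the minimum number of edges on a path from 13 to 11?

2

Level 0: 13
Level 1: 2, 6, 9
Level 2: 1, 5, 7, 8, 11
Level 3: 3, 4, 10, 12
11 first appears at level 2.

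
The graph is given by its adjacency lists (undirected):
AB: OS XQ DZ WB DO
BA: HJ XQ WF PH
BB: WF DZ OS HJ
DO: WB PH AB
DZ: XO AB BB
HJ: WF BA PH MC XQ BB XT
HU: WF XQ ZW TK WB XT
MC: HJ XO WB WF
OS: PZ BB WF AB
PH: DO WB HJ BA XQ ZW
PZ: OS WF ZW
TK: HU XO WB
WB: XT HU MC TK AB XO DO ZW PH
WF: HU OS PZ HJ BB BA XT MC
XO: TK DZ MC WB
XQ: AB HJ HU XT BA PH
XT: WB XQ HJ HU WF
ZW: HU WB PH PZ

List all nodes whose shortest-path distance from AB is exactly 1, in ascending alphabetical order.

DO, DZ, OS, WB, XQ

Level 0: AB
Level 1: DO, DZ, OS, WB, XQ
Level 2: BA, BB, HJ, HU, MC, PH, PZ, TK, WF, XO, XT, ZW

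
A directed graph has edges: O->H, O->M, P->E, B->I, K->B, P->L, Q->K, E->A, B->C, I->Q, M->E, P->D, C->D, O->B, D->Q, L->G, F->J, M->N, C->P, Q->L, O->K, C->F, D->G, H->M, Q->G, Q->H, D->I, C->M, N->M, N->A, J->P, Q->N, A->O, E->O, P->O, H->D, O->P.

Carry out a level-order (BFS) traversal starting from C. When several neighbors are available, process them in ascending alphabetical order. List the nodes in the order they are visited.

Visit C; enqueue D, F, M, P → queue [D, F, M, P]
Visit D; enqueue G, I, Q → queue [F, M, P, G, I, Q]
Visit F; enqueue J → queue [M, P, G, I, Q, J]
Visit M; enqueue E, N → queue [P, G, I, Q, J, E, N]
Visit P; enqueue L, O → queue [G, I, Q, J, E, N, L, O]
Visit G → queue [I, Q, J, E, N, L, O]
Visit I → queue [Q, J, E, N, L, O]
Visit Q; enqueue H, K → queue [J, E, N, L, O, H, K]
Visit J → queue [E, N, L, O, H, K]
Visit E; enqueue A → queue [N, L, O, H, K, A]
Visit N → queue [L, O, H, K, A]
Visit L → queue [O, H, K, A]
Visit O; enqueue B → queue [H, K, A, B]
Visit H → queue [K, A, B]
Visit K → queue [A, B]
Visit A → queue [B]
Visit B → queue []

C → D → F → M → P → G → I → Q → J → E → N → L → O → H → K → A → B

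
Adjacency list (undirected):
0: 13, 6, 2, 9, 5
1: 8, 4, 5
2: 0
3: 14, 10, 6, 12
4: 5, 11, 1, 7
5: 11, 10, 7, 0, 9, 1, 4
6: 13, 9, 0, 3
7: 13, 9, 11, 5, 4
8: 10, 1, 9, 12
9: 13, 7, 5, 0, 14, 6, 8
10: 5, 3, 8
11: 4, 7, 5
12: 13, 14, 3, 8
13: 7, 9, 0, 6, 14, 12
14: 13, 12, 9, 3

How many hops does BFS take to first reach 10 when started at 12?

2

Level 0: 12
Level 1: 3, 8, 13, 14
Level 2: 0, 1, 6, 7, 9, 10
Level 3: 2, 4, 5, 11
10 first appears at level 2.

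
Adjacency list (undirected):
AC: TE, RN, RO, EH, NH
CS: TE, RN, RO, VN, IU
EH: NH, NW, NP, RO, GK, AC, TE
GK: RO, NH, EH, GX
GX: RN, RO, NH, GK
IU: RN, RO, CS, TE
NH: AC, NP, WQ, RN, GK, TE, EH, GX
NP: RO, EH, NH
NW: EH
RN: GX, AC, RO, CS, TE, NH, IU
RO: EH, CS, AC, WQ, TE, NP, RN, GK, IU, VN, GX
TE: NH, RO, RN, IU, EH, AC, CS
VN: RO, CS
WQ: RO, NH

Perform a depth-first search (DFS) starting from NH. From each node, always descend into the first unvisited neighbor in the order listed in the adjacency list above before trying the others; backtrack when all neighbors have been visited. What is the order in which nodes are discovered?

Visit NH
NH → AC
AC → TE
TE → RO
RO → EH
EH → NW
EH → NP
EH → GK
GK → GX
GX → RN
RN → CS
CS → VN
CS → IU
RO → WQ

NH → AC → TE → RO → EH → NW → NP → GK → GX → RN → CS → VN → IU → WQ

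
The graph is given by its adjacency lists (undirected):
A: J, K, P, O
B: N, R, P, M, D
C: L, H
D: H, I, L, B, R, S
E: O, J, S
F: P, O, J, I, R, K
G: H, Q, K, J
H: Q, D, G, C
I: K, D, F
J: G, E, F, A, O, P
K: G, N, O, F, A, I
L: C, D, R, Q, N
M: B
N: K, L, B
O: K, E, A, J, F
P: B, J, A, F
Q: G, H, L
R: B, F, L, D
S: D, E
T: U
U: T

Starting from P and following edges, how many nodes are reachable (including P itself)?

19

BFS from P visits: P, J, F, B, A, O, G, E, R, K, I, N, M, D, Q, H, S, L, C
Reachable nodes: 19 of 21 total.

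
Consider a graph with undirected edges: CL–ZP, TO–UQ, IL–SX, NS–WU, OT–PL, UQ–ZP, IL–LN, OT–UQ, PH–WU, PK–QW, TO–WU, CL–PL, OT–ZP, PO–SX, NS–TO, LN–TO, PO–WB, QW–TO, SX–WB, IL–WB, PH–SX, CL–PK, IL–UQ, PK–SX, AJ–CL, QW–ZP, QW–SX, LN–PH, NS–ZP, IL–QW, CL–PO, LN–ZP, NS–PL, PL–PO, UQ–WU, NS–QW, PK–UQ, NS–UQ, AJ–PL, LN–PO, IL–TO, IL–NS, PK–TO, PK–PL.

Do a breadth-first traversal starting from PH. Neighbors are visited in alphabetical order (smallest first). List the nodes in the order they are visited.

PH -> LN -> SX -> WU -> IL -> PO -> TO -> ZP -> PK -> QW -> WB -> NS -> UQ -> CL -> PL -> OT -> AJ

Visit PH; enqueue LN, SX, WU → queue [LN, SX, WU]
Visit LN; enqueue IL, PO, TO, ZP → queue [SX, WU, IL, PO, TO, ZP]
Visit SX; enqueue PK, QW, WB → queue [WU, IL, PO, TO, ZP, PK, QW, WB]
Visit WU; enqueue NS, UQ → queue [IL, PO, TO, ZP, PK, QW, WB, NS, UQ]
Visit IL → queue [PO, TO, ZP, PK, QW, WB, NS, UQ]
Visit PO; enqueue CL, PL → queue [TO, ZP, PK, QW, WB, NS, UQ, CL, PL]
Visit TO → queue [ZP, PK, QW, WB, NS, UQ, CL, PL]
Visit ZP; enqueue OT → queue [PK, QW, WB, NS, UQ, CL, PL, OT]
Visit PK → queue [QW, WB, NS, UQ, CL, PL, OT]
Visit QW → queue [WB, NS, UQ, CL, PL, OT]
Visit WB → queue [NS, UQ, CL, PL, OT]
Visit NS → queue [UQ, CL, PL, OT]
Visit UQ → queue [CL, PL, OT]
Visit CL; enqueue AJ → queue [PL, OT, AJ]
Visit PL → queue [OT, AJ]
Visit OT → queue [AJ]
Visit AJ → queue []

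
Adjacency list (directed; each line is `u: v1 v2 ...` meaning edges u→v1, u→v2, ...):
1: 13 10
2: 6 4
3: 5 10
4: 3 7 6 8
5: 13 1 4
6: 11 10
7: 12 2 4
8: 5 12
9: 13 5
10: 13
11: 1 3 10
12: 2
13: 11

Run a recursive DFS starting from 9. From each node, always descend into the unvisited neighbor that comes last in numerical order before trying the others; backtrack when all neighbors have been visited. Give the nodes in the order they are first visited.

9 13 11 10 3 5 4 8 12 2 6 7 1

Visit 9
9 → 13
13 → 11
11 → 10
11 → 3
3 → 5
5 → 4
4 → 8
8 → 12
12 → 2
2 → 6
4 → 7
5 → 1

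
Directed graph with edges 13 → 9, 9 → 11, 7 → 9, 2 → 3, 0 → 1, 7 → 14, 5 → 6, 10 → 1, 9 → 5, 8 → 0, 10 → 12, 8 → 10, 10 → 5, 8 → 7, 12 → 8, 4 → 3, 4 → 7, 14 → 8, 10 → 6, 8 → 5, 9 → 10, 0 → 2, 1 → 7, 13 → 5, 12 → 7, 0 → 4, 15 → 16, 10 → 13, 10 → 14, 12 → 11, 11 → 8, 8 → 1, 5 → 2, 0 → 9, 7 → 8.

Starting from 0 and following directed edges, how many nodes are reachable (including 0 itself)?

BFS from 0 visits: 0, 9, 4, 2, 1, 11, 10, 5, 7, 3, 8, 14, 13, 12, 6
Reachable nodes: 15 of 17 total.

15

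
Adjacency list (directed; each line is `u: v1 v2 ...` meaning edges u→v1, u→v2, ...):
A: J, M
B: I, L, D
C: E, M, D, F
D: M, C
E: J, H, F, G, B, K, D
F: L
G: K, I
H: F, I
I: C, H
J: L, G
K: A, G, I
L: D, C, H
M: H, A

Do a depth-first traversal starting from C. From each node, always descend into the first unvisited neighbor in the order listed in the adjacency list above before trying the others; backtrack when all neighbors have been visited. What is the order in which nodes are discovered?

Visit C
C → E
E → J
J → L
L → D
D → M
M → H
H → F
H → I
M → A
J → G
G → K
E → B

C -> E -> J -> L -> D -> M -> H -> F -> I -> A -> G -> K -> B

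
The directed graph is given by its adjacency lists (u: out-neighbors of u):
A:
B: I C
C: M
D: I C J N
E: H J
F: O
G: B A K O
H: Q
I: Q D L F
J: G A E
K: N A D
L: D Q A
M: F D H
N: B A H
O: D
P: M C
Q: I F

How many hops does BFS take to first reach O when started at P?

3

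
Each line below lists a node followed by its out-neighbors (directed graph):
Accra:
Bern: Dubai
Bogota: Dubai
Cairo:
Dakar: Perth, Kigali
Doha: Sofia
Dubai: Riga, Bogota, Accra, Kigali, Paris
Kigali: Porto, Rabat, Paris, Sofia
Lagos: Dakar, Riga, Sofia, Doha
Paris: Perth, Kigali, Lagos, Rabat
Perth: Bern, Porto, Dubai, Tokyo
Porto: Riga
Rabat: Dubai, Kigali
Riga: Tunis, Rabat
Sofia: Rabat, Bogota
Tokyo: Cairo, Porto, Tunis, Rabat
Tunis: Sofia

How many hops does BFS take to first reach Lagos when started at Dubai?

Level 0: Dubai
Level 1: Accra, Bogota, Kigali, Paris, Riga
Level 2: Lagos, Perth, Porto, Rabat, Sofia, Tunis
Level 3: Bern, Dakar, Doha, Tokyo
Level 4: Cairo
Lagos first appears at level 2.

2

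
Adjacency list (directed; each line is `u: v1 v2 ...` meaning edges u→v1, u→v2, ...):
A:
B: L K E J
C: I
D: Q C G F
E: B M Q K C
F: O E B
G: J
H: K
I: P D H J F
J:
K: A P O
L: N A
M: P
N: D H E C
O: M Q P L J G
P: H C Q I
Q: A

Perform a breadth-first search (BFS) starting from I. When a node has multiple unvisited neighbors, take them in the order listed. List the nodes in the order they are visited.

Visit I; enqueue P, D, H, J, F → queue [P, D, H, J, F]
Visit P; enqueue C, Q → queue [D, H, J, F, C, Q]
Visit D; enqueue G → queue [H, J, F, C, Q, G]
Visit H; enqueue K → queue [J, F, C, Q, G, K]
Visit J → queue [F, C, Q, G, K]
Visit F; enqueue O, E, B → queue [C, Q, G, K, O, E, B]
Visit C → queue [Q, G, K, O, E, B]
Visit Q; enqueue A → queue [G, K, O, E, B, A]
Visit G → queue [K, O, E, B, A]
Visit K → queue [O, E, B, A]
Visit O; enqueue M, L → queue [E, B, A, M, L]
Visit E → queue [B, A, M, L]
Visit B → queue [A, M, L]
Visit A → queue [M, L]
Visit M → queue [L]
Visit L; enqueue N → queue [N]
Visit N → queue []

I P D H J F C Q G K O E B A M L N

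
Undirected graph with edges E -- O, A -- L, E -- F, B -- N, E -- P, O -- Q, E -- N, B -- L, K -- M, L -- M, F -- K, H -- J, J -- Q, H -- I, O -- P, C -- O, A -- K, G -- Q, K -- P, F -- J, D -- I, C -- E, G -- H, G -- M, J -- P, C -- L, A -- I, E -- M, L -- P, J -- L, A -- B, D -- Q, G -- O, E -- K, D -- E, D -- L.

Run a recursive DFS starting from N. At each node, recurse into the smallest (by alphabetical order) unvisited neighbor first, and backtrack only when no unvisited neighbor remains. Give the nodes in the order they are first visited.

N, B, A, I, D, E, C, L, J, F, K, M, G, H, O, P, Q

Visit N
N → B
B → A
A → I
I → D
D → E
E → C
C → L
L → J
J → F
F → K
K → M
M → G
G → H
G → O
O → P
O → Q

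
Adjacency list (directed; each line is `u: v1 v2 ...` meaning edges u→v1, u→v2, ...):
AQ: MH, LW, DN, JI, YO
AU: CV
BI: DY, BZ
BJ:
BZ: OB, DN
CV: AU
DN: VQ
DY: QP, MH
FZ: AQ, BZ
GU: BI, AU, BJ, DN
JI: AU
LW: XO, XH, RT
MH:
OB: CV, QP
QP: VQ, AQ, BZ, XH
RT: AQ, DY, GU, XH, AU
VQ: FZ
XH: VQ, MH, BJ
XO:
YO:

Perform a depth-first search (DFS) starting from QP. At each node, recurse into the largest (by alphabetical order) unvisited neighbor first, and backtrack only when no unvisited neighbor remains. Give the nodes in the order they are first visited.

Visit QP
QP → XH
XH → VQ
VQ → FZ
FZ → BZ
BZ → OB
OB → CV
CV → AU
BZ → DN
FZ → AQ
AQ → YO
AQ → MH
AQ → LW
LW → XO
LW → RT
RT → GU
GU → BJ
GU → BI
BI → DY
AQ → JI

QP XH VQ FZ BZ OB CV AU DN AQ YO MH LW XO RT GU BJ BI DY JI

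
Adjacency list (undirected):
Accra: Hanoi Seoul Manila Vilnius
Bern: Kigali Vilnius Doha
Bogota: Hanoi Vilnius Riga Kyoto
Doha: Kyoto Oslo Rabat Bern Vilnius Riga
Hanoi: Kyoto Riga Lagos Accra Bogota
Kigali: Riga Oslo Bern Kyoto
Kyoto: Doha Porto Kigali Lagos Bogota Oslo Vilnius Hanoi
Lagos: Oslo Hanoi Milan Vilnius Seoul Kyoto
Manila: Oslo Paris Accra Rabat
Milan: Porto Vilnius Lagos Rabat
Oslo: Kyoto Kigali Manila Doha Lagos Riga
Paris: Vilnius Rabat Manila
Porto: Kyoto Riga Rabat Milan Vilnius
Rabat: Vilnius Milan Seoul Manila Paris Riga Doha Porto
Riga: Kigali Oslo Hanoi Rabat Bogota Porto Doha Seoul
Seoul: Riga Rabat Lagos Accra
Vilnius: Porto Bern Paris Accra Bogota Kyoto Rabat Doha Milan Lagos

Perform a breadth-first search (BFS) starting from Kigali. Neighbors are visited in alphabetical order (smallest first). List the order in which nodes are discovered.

Visit Kigali; enqueue Bern, Kyoto, Oslo, Riga → queue [Bern, Kyoto, Oslo, Riga]
Visit Bern; enqueue Doha, Vilnius → queue [Kyoto, Oslo, Riga, Doha, Vilnius]
Visit Kyoto; enqueue Bogota, Hanoi, Lagos, Porto → queue [Oslo, Riga, Doha, Vilnius, Bogota, Hanoi, Lagos, Porto]
Visit Oslo; enqueue Manila → queue [Riga, Doha, Vilnius, Bogota, Hanoi, Lagos, Porto, Manila]
Visit Riga; enqueue Rabat, Seoul → queue [Doha, Vilnius, Bogota, Hanoi, Lagos, Porto, Manila, Rabat, Seoul]
Visit Doha → queue [Vilnius, Bogota, Hanoi, Lagos, Porto, Manila, Rabat, Seoul]
Visit Vilnius; enqueue Accra, Milan, Paris → queue [Bogota, Hanoi, Lagos, Porto, Manila, Rabat, Seoul, Accra, Milan, Paris]
Visit Bogota → queue [Hanoi, Lagos, Porto, Manila, Rabat, Seoul, Accra, Milan, Paris]
Visit Hanoi → queue [Lagos, Porto, Manila, Rabat, Seoul, Accra, Milan, Paris]
Visit Lagos → queue [Porto, Manila, Rabat, Seoul, Accra, Milan, Paris]
Visit Porto → queue [Manila, Rabat, Seoul, Accra, Milan, Paris]
Visit Manila → queue [Rabat, Seoul, Accra, Milan, Paris]
Visit Rabat → queue [Seoul, Accra, Milan, Paris]
Visit Seoul → queue [Accra, Milan, Paris]
Visit Accra → queue [Milan, Paris]
Visit Milan → queue [Paris]
Visit Paris → queue []

Kigali Bern Kyoto Oslo Riga Doha Vilnius Bogota Hanoi Lagos Porto Manila Rabat Seoul Accra Milan Paris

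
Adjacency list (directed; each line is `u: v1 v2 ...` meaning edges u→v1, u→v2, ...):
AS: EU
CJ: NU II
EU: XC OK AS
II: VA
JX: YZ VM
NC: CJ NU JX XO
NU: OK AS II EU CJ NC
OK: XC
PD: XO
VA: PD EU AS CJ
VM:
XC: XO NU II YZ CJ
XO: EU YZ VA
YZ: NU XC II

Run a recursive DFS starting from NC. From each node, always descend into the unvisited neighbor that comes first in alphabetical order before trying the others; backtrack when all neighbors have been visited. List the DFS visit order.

Visit NC
NC → CJ
CJ → II
II → VA
VA → AS
AS → EU
EU → OK
OK → XC
XC → NU
XC → XO
XO → YZ
VA → PD
NC → JX
JX → VM

NC -> CJ -> II -> VA -> AS -> EU -> OK -> XC -> NU -> XO -> YZ -> PD -> JX -> VM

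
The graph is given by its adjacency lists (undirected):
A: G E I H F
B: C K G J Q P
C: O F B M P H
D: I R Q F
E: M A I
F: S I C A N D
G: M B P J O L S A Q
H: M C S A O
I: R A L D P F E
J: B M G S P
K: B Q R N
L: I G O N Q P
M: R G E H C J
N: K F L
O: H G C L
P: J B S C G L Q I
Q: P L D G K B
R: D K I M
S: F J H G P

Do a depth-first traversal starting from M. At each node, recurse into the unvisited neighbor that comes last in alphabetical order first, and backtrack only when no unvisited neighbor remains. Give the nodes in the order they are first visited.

M -> R -> K -> Q -> P -> S -> J -> G -> O -> L -> N -> F -> I -> E -> A -> H -> C -> B -> D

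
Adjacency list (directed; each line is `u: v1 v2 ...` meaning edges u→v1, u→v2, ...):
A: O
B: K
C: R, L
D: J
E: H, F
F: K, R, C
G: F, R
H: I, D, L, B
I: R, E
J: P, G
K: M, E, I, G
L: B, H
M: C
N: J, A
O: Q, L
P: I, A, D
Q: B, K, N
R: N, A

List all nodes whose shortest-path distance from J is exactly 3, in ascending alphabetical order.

Level 0: J
Level 1: G, P
Level 2: A, D, F, I, R
Level 3: C, E, K, N, O
Level 4: H, L, M, Q
Level 5: B

C, E, K, N, O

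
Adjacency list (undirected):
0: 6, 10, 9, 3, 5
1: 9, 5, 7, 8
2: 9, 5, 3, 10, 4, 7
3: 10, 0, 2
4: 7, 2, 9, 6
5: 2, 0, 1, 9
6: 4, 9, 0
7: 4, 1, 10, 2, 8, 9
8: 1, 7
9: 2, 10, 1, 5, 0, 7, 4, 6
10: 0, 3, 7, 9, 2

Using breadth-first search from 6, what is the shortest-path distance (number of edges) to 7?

2

Level 0: 6
Level 1: 0, 4, 9
Level 2: 1, 2, 3, 5, 7, 10
Level 3: 8
7 first appears at level 2.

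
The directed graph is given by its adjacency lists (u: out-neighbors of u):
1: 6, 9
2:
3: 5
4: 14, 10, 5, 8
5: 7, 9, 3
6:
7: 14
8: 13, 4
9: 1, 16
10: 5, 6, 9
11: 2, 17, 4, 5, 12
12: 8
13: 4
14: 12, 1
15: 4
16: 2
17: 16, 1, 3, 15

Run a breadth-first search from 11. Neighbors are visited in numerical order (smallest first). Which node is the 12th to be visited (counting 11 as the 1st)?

9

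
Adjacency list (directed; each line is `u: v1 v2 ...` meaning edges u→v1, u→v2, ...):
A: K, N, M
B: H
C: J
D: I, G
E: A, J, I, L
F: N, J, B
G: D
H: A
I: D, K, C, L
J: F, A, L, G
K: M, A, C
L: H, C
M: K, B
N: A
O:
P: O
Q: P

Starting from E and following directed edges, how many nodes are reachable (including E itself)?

BFS from E visits: E, A, J, I, L, K, N, M, F, G, D, C, H, B
Reachable nodes: 14 of 17 total.

14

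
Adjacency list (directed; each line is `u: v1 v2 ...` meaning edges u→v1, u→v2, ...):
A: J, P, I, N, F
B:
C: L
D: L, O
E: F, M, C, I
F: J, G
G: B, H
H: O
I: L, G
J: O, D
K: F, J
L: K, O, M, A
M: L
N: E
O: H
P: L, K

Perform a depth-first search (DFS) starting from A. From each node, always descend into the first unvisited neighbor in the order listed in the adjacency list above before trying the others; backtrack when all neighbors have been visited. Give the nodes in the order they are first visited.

A -> J -> O -> H -> D -> L -> K -> F -> G -> B -> M -> P -> I -> N -> E -> C

Visit A
A → J
J → O
O → H
J → D
D → L
L → K
K → F
F → G
G → B
L → M
A → P
A → I
A → N
N → E
E → C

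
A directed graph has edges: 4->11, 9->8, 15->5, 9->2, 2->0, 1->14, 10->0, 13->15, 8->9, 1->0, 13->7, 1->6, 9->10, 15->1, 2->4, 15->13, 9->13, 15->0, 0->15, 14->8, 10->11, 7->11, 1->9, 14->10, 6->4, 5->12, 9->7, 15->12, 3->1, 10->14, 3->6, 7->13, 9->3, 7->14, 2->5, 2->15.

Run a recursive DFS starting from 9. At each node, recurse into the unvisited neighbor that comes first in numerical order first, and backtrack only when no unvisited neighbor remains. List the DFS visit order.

Visit 9
9 → 2
2 → 0
0 → 15
15 → 1
1 → 6
6 → 4
4 → 11
1 → 14
14 → 8
14 → 10
15 → 5
5 → 12
15 → 13
13 → 7
9 → 3

9 → 2 → 0 → 15 → 1 → 6 → 4 → 11 → 14 → 8 → 10 → 5 → 12 → 13 → 7 → 3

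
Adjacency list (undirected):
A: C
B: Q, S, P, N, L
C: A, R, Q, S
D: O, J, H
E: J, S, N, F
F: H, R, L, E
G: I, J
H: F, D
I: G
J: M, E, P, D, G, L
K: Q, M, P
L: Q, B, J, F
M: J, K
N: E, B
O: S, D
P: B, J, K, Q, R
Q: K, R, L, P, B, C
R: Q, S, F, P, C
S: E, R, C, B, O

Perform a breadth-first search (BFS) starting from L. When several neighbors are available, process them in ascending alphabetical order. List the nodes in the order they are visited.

L → B → F → J → Q → N → P → S → E → H → R → D → G → M → C → K → O → I → A

Visit L; enqueue B, F, J, Q → queue [B, F, J, Q]
Visit B; enqueue N, P, S → queue [F, J, Q, N, P, S]
Visit F; enqueue E, H, R → queue [J, Q, N, P, S, E, H, R]
Visit J; enqueue D, G, M → queue [Q, N, P, S, E, H, R, D, G, M]
Visit Q; enqueue C, K → queue [N, P, S, E, H, R, D, G, M, C, K]
Visit N → queue [P, S, E, H, R, D, G, M, C, K]
Visit P → queue [S, E, H, R, D, G, M, C, K]
Visit S; enqueue O → queue [E, H, R, D, G, M, C, K, O]
Visit E → queue [H, R, D, G, M, C, K, O]
Visit H → queue [R, D, G, M, C, K, O]
Visit R → queue [D, G, M, C, K, O]
Visit D → queue [G, M, C, K, O]
Visit G; enqueue I → queue [M, C, K, O, I]
Visit M → queue [C, K, O, I]
Visit C; enqueue A → queue [K, O, I, A]
Visit K → queue [O, I, A]
Visit O → queue [I, A]
Visit I → queue [A]
Visit A → queue []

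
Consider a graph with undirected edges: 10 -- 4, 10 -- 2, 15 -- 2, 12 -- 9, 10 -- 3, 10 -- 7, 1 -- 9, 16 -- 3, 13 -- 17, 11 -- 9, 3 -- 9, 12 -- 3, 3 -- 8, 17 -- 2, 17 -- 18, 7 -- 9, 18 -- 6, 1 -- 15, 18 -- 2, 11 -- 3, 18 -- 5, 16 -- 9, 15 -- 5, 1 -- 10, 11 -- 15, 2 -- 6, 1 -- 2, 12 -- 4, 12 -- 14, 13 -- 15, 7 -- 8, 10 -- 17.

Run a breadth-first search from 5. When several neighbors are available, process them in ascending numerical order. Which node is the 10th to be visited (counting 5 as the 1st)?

9

Visit 5; enqueue 15, 18 → queue [15, 18]
Visit 15; enqueue 1, 2, 11, 13 → queue [18, 1, 2, 11, 13]
Visit 18; enqueue 6, 17 → queue [1, 2, 11, 13, 6, 17]
Visit 1; enqueue 9, 10 → queue [2, 11, 13, 6, 17, 9, 10]
Visit 2 → queue [11, 13, 6, 17, 9, 10]
Visit 11; enqueue 3 → queue [13, 6, 17, 9, 10, 3]
Visit 13 → queue [6, 17, 9, 10, 3]
Visit 6 → queue [17, 9, 10, 3]
Visit 17 → queue [9, 10, 3]
Visit 9; enqueue 7, 12, 16 → queue [10, 3, 7, 12, 16]
Visit 10; enqueue 4 → queue [3, 7, 12, 16, 4]
Visit 3; enqueue 8 → queue [7, 12, 16, 4, 8]
Visit 7 → queue [12, 16, 4, 8]
Visit 12; enqueue 14 → queue [16, 4, 8, 14]
Visit 16 → queue [4, 8, 14]
Visit 4 → queue [8, 14]
Visit 8 → queue [14]
Visit 14 → queue []

Visit order: 5, 15, 18, 1, 2, 11, 13, 6, 17, 9, 10, 3, 7, 12, 16, 4, 8, 14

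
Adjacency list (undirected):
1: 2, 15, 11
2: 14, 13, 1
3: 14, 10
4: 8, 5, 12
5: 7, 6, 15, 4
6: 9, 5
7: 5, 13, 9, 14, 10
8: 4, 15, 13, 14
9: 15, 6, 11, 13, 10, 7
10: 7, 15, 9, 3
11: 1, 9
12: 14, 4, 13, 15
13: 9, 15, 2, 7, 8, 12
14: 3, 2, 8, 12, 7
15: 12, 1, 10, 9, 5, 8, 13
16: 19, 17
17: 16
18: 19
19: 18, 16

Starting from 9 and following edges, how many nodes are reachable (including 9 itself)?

15

BFS from 9 visits: 9, 15, 6, 11, 13, 10, 7, 12, 1, 5, 8, 2, 3, 14, 4
Reachable nodes: 15 of 19 total.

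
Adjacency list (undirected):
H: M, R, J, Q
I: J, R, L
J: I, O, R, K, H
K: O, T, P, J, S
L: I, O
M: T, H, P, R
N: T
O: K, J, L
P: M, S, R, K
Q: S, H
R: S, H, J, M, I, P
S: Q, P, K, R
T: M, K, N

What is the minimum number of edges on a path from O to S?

2

Level 0: O
Level 1: J, K, L
Level 2: H, I, P, R, S, T
Level 3: M, N, Q
S first appears at level 2.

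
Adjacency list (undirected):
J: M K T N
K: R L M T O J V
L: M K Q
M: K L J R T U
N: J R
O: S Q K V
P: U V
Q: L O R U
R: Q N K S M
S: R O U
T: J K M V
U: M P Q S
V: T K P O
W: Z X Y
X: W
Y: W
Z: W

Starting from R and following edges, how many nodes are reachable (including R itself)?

BFS from R visits: R, S, Q, N, M, K, U, O, L, J, T, V, P
Reachable nodes: 13 of 17 total.

13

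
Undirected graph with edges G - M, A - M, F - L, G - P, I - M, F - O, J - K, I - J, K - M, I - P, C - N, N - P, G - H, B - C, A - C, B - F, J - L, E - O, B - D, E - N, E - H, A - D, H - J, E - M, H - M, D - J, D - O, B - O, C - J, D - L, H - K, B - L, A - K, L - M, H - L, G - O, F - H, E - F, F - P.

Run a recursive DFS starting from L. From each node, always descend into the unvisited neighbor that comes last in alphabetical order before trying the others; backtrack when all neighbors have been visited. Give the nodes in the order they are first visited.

Visit L
L → M
M → K
K → J
J → I
I → P
P → N
N → E
E → O
O → G
G → H
H → F
F → B
B → D
D → A
A → C

L → M → K → J → I → P → N → E → O → G → H → F → B → D → A → C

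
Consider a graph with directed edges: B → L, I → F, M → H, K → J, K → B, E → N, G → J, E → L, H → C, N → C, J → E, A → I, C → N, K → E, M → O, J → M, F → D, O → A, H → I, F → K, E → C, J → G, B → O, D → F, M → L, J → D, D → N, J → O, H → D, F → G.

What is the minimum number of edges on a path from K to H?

3

Level 0: K
Level 1: B, E, J
Level 2: C, D, G, L, M, N, O
Level 3: A, F, H
Level 4: I
H first appears at level 3.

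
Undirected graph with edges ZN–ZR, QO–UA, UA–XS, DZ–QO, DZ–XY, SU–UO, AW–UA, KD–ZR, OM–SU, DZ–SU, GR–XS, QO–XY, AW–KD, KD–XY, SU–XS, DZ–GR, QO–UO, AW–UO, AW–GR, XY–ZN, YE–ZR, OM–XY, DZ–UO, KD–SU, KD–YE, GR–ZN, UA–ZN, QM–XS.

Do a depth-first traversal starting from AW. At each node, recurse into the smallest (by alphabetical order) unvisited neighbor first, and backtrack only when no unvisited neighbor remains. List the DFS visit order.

Visit AW
AW → GR
GR → DZ
DZ → QO
QO → UA
UA → XS
XS → QM
XS → SU
SU → KD
KD → XY
XY → OM
XY → ZN
ZN → ZR
ZR → YE
SU → UO

AW, GR, DZ, QO, UA, XS, QM, SU, KD, XY, OM, ZN, ZR, YE, UO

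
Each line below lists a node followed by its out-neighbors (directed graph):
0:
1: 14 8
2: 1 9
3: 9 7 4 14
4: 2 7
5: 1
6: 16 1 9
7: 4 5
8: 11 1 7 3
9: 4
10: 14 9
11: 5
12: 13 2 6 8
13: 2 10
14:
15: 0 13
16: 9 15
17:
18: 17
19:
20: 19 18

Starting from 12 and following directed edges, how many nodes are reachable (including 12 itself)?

17

BFS from 12 visits: 12, 2, 6, 8, 13, 1, 9, 16, 3, 7, 11, 10, 14, 4, 15, 5, 0
Reachable nodes: 17 of 21 total.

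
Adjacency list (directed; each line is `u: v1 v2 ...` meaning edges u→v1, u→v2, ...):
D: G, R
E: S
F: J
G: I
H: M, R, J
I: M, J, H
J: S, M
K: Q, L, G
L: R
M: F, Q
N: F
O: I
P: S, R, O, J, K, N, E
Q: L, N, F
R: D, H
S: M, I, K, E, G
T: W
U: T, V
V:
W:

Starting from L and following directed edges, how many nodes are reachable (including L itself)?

BFS from L visits: L, R, D, H, G, J, M, I, S, F, Q, E, K, N
Reachable nodes: 14 of 20 total.

14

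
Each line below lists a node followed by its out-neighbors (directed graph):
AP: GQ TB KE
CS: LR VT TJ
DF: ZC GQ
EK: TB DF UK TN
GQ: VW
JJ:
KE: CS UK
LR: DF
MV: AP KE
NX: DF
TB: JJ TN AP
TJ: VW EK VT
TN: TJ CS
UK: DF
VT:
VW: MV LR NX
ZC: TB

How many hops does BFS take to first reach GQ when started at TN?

4

Level 0: TN
Level 1: CS, TJ
Level 2: EK, LR, VT, VW
Level 3: DF, MV, NX, TB, UK
Level 4: AP, GQ, JJ, KE, ZC
GQ first appears at level 4.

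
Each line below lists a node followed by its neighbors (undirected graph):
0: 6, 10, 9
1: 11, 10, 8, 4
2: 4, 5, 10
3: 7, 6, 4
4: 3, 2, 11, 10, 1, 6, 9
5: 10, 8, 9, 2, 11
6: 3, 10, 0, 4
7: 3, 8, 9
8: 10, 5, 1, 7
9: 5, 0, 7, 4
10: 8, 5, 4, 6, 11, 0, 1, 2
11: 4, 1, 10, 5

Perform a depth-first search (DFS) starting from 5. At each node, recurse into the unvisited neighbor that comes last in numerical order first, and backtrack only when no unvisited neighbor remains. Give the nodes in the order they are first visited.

5 → 11 → 10 → 8 → 7 → 9 → 4 → 6 → 3 → 0 → 2 → 1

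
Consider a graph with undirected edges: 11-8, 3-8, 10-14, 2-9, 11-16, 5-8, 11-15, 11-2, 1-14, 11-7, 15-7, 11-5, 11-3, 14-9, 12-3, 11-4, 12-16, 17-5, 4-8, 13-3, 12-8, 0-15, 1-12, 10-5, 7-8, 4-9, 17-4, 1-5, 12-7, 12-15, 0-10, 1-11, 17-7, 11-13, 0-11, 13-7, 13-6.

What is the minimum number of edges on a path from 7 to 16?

2

Level 0: 7
Level 1: 8, 11, 12, 13, 15, 17
Level 2: 0, 1, 2, 3, 4, 5, 6, 16
Level 3: 9, 10, 14
16 first appears at level 2.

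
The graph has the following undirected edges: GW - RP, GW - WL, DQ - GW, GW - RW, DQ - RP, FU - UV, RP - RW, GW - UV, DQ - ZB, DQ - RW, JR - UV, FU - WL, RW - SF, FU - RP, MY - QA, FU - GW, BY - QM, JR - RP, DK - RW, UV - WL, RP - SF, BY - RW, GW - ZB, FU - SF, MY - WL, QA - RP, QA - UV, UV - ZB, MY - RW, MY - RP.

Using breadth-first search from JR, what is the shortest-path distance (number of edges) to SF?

Level 0: JR
Level 1: RP, UV
Level 2: DQ, FU, GW, MY, QA, RW, SF, WL, ZB
Level 3: BY, DK
Level 4: QM
SF first appears at level 2.

2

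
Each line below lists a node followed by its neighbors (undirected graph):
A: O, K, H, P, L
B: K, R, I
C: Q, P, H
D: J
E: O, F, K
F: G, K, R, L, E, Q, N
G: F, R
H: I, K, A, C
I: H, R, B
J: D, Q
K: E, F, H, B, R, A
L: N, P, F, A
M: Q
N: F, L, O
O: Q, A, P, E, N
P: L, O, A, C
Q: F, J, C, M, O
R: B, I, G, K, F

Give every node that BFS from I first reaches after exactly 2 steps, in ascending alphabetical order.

A, C, F, G, K

Level 0: I
Level 1: B, H, R
Level 2: A, C, F, G, K
Level 3: E, L, N, O, P, Q
Level 4: J, M
Level 5: D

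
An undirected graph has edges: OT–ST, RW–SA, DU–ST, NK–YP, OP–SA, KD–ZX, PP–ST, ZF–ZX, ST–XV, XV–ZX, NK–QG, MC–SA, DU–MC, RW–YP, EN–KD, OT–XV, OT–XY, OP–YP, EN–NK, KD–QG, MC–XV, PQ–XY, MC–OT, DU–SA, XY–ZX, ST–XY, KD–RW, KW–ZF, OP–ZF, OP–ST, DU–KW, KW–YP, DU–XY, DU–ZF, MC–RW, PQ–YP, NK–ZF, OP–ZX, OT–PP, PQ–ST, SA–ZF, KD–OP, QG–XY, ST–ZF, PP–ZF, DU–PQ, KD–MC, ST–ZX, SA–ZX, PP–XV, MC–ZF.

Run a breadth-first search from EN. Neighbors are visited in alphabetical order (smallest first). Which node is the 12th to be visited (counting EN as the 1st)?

Visit EN; enqueue KD, NK → queue [KD, NK]
Visit KD; enqueue MC, OP, QG, RW, ZX → queue [NK, MC, OP, QG, RW, ZX]
Visit NK; enqueue YP, ZF → queue [MC, OP, QG, RW, ZX, YP, ZF]
Visit MC; enqueue DU, OT, SA, XV → queue [OP, QG, RW, ZX, YP, ZF, DU, OT, SA, XV]
Visit OP; enqueue ST → queue [QG, RW, ZX, YP, ZF, DU, OT, SA, XV, ST]
Visit QG; enqueue XY → queue [RW, ZX, YP, ZF, DU, OT, SA, XV, ST, XY]
Visit RW → queue [ZX, YP, ZF, DU, OT, SA, XV, ST, XY]
Visit ZX → queue [YP, ZF, DU, OT, SA, XV, ST, XY]
Visit YP; enqueue KW, PQ → queue [ZF, DU, OT, SA, XV, ST, XY, KW, PQ]
Visit ZF; enqueue PP → queue [DU, OT, SA, XV, ST, XY, KW, PQ, PP]
Visit DU → queue [OT, SA, XV, ST, XY, KW, PQ, PP]
Visit OT → queue [SA, XV, ST, XY, KW, PQ, PP]
Visit SA → queue [XV, ST, XY, KW, PQ, PP]
Visit XV → queue [ST, XY, KW, PQ, PP]
Visit ST → queue [XY, KW, PQ, PP]
Visit XY → queue [KW, PQ, PP]
Visit KW → queue [PQ, PP]
Visit PQ → queue [PP]
Visit PP → queue []

Visit order: EN, KD, NK, MC, OP, QG, RW, ZX, YP, ZF, DU, OT, SA, XV, ST, XY, KW, PQ, PP

OT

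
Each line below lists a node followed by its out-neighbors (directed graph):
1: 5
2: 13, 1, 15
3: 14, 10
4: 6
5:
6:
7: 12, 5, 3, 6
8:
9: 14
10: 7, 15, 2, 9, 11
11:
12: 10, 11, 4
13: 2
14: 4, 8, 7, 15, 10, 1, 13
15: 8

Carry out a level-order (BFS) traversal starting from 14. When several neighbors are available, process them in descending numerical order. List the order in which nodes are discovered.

14, 15, 13, 10, 8, 7, 4, 1, 2, 11, 9, 12, 6, 5, 3

Visit 14; enqueue 15, 13, 10, 8, 7, 4, 1 → queue [15, 13, 10, 8, 7, 4, 1]
Visit 15 → queue [13, 10, 8, 7, 4, 1]
Visit 13; enqueue 2 → queue [10, 8, 7, 4, 1, 2]
Visit 10; enqueue 11, 9 → queue [8, 7, 4, 1, 2, 11, 9]
Visit 8 → queue [7, 4, 1, 2, 11, 9]
Visit 7; enqueue 12, 6, 5, 3 → queue [4, 1, 2, 11, 9, 12, 6, 5, 3]
Visit 4 → queue [1, 2, 11, 9, 12, 6, 5, 3]
Visit 1 → queue [2, 11, 9, 12, 6, 5, 3]
Visit 2 → queue [11, 9, 12, 6, 5, 3]
Visit 11 → queue [9, 12, 6, 5, 3]
Visit 9 → queue [12, 6, 5, 3]
Visit 12 → queue [6, 5, 3]
Visit 6 → queue [5, 3]
Visit 5 → queue [3]
Visit 3 → queue []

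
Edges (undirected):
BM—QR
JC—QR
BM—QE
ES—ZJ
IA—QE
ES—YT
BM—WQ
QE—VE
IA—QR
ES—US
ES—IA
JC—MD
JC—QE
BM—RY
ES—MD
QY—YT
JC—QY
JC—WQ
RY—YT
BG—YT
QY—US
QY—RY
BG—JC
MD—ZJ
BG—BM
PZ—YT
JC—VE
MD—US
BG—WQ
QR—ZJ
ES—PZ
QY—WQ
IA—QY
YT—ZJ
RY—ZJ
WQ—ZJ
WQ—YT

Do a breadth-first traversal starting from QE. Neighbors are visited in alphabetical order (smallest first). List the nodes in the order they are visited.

Visit QE; enqueue BM, IA, JC, VE → queue [BM, IA, JC, VE]
Visit BM; enqueue BG, QR, RY, WQ → queue [IA, JC, VE, BG, QR, RY, WQ]
Visit IA; enqueue ES, QY → queue [JC, VE, BG, QR, RY, WQ, ES, QY]
Visit JC; enqueue MD → queue [VE, BG, QR, RY, WQ, ES, QY, MD]
Visit VE → queue [BG, QR, RY, WQ, ES, QY, MD]
Visit BG; enqueue YT → queue [QR, RY, WQ, ES, QY, MD, YT]
Visit QR; enqueue ZJ → queue [RY, WQ, ES, QY, MD, YT, ZJ]
Visit RY → queue [WQ, ES, QY, MD, YT, ZJ]
Visit WQ → queue [ES, QY, MD, YT, ZJ]
Visit ES; enqueue PZ, US → queue [QY, MD, YT, ZJ, PZ, US]
Visit QY → queue [MD, YT, ZJ, PZ, US]
Visit MD → queue [YT, ZJ, PZ, US]
Visit YT → queue [ZJ, PZ, US]
Visit ZJ → queue [PZ, US]
Visit PZ → queue [US]
Visit US → queue []

QE, BM, IA, JC, VE, BG, QR, RY, WQ, ES, QY, MD, YT, ZJ, PZ, US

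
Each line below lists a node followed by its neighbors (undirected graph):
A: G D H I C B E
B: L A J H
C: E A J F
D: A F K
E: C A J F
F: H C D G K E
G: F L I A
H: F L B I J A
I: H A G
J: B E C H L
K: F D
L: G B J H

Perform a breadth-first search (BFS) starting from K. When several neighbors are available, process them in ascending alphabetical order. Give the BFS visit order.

Visit K; enqueue D, F → queue [D, F]
Visit D; enqueue A → queue [F, A]
Visit F; enqueue C, E, G, H → queue [A, C, E, G, H]
Visit A; enqueue B, I → queue [C, E, G, H, B, I]
Visit C; enqueue J → queue [E, G, H, B, I, J]
Visit E → queue [G, H, B, I, J]
Visit G; enqueue L → queue [H, B, I, J, L]
Visit H → queue [B, I, J, L]
Visit B → queue [I, J, L]
Visit I → queue [J, L]
Visit J → queue [L]
Visit L → queue []

K D F A C E G H B I J L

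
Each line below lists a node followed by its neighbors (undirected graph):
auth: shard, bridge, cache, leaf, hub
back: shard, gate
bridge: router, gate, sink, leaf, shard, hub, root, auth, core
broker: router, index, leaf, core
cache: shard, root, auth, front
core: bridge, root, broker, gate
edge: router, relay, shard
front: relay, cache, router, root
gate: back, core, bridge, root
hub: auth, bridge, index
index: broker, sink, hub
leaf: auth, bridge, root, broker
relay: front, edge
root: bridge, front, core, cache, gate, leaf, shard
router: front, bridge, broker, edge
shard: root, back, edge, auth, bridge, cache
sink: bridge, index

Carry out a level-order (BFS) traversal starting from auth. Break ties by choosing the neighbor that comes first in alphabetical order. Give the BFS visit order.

auth, bridge, cache, hub, leaf, shard, core, gate, root, router, sink, front, index, broker, back, edge, relay

Visit auth; enqueue bridge, cache, hub, leaf, shard → queue [bridge, cache, hub, leaf, shard]
Visit bridge; enqueue core, gate, root, router, sink → queue [cache, hub, leaf, shard, core, gate, root, router, sink]
Visit cache; enqueue front → queue [hub, leaf, shard, core, gate, root, router, sink, front]
Visit hub; enqueue index → queue [leaf, shard, core, gate, root, router, sink, front, index]
Visit leaf; enqueue broker → queue [shard, core, gate, root, router, sink, front, index, broker]
Visit shard; enqueue back, edge → queue [core, gate, root, router, sink, front, index, broker, back, edge]
Visit core → queue [gate, root, router, sink, front, index, broker, back, edge]
Visit gate → queue [root, router, sink, front, index, broker, back, edge]
Visit root → queue [router, sink, front, index, broker, back, edge]
Visit router → queue [sink, front, index, broker, back, edge]
Visit sink → queue [front, index, broker, back, edge]
Visit front; enqueue relay → queue [index, broker, back, edge, relay]
Visit index → queue [broker, back, edge, relay]
Visit broker → queue [back, edge, relay]
Visit back → queue [edge, relay]
Visit edge → queue [relay]
Visit relay → queue []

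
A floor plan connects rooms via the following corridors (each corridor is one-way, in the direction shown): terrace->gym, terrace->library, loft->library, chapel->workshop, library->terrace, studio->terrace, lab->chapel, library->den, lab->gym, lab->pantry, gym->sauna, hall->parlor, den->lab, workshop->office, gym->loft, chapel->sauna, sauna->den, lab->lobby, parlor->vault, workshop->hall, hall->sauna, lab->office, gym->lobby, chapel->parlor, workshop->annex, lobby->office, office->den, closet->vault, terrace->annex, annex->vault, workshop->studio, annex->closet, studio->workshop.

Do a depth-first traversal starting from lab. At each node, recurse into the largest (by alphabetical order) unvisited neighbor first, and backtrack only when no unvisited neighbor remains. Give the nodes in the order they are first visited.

lab, pantry, office, den, lobby, gym, sauna, loft, library, terrace, annex, vault, closet, chapel, workshop, studio, hall, parlor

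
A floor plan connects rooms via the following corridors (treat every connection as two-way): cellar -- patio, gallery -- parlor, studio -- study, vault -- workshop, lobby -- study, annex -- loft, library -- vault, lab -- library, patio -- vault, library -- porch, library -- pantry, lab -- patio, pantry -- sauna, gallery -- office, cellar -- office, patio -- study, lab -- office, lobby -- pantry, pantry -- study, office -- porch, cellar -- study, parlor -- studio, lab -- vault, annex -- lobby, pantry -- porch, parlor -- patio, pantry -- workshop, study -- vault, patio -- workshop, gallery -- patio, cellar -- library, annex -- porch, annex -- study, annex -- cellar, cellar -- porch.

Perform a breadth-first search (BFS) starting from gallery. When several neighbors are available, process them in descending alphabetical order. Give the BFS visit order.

Visit gallery; enqueue patio, parlor, office → queue [patio, parlor, office]
Visit patio; enqueue workshop, vault, study, lab, cellar → queue [parlor, office, workshop, vault, study, lab, cellar]
Visit parlor; enqueue studio → queue [office, workshop, vault, study, lab, cellar, studio]
Visit office; enqueue porch → queue [workshop, vault, study, lab, cellar, studio, porch]
Visit workshop; enqueue pantry → queue [vault, study, lab, cellar, studio, porch, pantry]
Visit vault; enqueue library → queue [study, lab, cellar, studio, porch, pantry, library]
Visit study; enqueue lobby, annex → queue [lab, cellar, studio, porch, pantry, library, lobby, annex]
Visit lab → queue [cellar, studio, porch, pantry, library, lobby, annex]
Visit cellar → queue [studio, porch, pantry, library, lobby, annex]
Visit studio → queue [porch, pantry, library, lobby, annex]
Visit porch → queue [pantry, library, lobby, annex]
Visit pantry; enqueue sauna → queue [library, lobby, annex, sauna]
Visit library → queue [lobby, annex, sauna]
Visit lobby → queue [annex, sauna]
Visit annex; enqueue loft → queue [sauna, loft]
Visit sauna → queue [loft]
Visit loft → queue []

gallery, patio, parlor, office, workshop, vault, study, lab, cellar, studio, porch, pantry, library, lobby, annex, sauna, loft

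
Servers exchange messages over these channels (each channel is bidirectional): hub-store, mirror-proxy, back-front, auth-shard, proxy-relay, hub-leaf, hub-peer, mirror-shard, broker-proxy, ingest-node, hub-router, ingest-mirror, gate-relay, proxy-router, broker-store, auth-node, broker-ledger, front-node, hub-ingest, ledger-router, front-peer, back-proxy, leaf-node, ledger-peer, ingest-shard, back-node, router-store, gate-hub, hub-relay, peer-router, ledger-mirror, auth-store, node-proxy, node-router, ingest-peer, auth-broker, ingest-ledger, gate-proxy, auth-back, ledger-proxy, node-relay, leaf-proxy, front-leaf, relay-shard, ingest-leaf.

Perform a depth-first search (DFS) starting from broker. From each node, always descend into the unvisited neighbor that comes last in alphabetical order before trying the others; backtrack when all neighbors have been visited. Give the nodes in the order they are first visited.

broker, store, router, proxy, relay, shard, mirror, ledger, peer, ingest, node, leaf, hub, gate, front, back, auth

Visit broker
broker → store
store → router
router → proxy
proxy → relay
relay → shard
shard → mirror
mirror → ledger
ledger → peer
peer → ingest
ingest → node
node → leaf
leaf → hub
hub → gate
leaf → front
front → back
back → auth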